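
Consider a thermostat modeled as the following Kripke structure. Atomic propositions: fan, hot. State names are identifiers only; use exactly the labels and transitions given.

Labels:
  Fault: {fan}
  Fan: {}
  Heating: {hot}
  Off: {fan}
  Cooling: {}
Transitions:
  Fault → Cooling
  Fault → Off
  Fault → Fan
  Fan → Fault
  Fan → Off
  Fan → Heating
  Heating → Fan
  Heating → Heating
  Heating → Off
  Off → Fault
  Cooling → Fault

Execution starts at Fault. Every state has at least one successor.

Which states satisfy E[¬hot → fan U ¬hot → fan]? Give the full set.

{Fault, Heating, Off}

States satisfying ¬hot → fan: {Fault, Heating, Off}.
States satisfying E[¬hot → fan U ¬hot → fan]: {Fault, Heating, Off}.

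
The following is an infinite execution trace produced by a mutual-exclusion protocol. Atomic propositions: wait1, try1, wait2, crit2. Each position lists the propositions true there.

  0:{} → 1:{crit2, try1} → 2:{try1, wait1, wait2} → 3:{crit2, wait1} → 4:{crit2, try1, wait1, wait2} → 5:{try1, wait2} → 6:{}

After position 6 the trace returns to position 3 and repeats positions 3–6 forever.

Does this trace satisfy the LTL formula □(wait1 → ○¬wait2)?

Violated

wait1 → ○¬wait2 must hold at every position from 0 onward. It fails at position 3, so □(wait1 → ○¬wait2) is false.
Positions where wait1 holds: 2, 3, 4.
Check ○¬wait2 at each: 2→ok, 3→fails, 4→fails.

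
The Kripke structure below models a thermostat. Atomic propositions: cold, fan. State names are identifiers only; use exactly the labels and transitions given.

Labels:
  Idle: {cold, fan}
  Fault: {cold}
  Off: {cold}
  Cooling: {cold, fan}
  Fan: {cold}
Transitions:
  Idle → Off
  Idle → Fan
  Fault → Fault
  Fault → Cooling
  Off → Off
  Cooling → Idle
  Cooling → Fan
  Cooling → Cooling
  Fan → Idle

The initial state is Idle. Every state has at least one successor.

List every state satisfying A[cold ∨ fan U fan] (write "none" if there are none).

{Idle, Cooling, Fan}

States satisfying cold ∨ fan: {Idle, Fault, Off, Cooling, Fan}.
States satisfying fan: {Idle, Cooling}.
States satisfying A[cold ∨ fan U fan]: {Idle, Cooling, Fan}.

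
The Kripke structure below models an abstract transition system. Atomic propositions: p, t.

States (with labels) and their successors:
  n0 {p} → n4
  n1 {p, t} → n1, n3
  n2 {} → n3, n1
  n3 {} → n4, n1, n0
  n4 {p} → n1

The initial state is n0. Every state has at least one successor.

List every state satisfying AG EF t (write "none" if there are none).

{n0, n1, n2, n3, n4}

States satisfying EF t: {n0, n1, n2, n3, n4}.
States satisfying AG EF t: {n0, n1, n2, n3, n4}.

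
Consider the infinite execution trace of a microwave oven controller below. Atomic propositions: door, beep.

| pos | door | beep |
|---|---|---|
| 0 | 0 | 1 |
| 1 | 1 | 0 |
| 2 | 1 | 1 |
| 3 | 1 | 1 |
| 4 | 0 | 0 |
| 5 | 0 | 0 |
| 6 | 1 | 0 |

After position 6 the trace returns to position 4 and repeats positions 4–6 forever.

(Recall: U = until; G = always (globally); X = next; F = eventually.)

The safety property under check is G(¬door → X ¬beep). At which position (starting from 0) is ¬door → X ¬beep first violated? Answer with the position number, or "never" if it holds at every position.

¬door → X ¬beep holds at every position 0..6, and those are all the positions the trace ever visits, so the invariant G(¬door → X ¬beep) is never violated.

never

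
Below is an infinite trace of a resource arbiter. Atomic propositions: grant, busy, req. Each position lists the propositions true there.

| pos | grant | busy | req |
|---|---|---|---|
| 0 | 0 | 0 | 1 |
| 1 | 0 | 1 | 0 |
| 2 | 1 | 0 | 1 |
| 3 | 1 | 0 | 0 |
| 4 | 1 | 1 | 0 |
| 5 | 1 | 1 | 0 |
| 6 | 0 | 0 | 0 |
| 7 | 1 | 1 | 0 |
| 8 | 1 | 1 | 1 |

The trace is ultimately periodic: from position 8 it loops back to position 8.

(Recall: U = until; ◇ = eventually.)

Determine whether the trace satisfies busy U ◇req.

Walking from position 0: ◇req first holds at position 0, and busy holds at every earlier position along the way, so busy U ◇req holds.

Satisfied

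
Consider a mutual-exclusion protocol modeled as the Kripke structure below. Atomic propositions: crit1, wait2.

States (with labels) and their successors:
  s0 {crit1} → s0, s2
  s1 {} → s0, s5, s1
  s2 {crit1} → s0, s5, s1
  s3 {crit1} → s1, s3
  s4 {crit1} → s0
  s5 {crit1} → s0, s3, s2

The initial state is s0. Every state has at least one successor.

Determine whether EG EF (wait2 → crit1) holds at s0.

Yes

States satisfying EF (wait2 → crit1): {s0, s1, s2, s3, s4, s5}.
States satisfying EG EF (wait2 → crit1): {s0, s1, s2, s3, s4, s5}.
s0 ∈ Sat(EG EF (wait2 → crit1)).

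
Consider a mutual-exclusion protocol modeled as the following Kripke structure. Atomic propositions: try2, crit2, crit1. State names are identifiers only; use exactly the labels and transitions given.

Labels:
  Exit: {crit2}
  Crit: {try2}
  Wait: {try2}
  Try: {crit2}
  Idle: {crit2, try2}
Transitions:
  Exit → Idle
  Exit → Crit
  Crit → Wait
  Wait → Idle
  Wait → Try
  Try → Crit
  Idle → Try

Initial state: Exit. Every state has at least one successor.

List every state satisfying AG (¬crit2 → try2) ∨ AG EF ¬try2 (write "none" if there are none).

{Exit, Crit, Wait, Try, Idle}

States satisfying ¬crit2 → try2: {Exit, Crit, Wait, Try, Idle}.
States satisfying AG (¬crit2 → try2): {Exit, Crit, Wait, Try, Idle}.
States satisfying EF ¬try2: {Exit, Crit, Wait, Try, Idle}.
States satisfying AG EF ¬try2: {Exit, Crit, Wait, Try, Idle}.
States satisfying AG (¬crit2 → try2) ∨ AG EF ¬try2: {Exit, Crit, Wait, Try, Idle}.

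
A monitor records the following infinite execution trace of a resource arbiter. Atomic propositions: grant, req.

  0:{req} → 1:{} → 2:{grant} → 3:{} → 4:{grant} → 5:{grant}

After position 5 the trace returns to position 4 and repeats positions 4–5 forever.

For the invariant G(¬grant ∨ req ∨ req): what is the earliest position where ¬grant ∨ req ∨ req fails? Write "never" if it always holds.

2

Check ¬grant ∨ req ∨ req at each position in order: 0 ✓, 1 ✓.
At position 2 the labels are {grant}, so ¬grant ∨ req ∨ req is false there. This is the first violation.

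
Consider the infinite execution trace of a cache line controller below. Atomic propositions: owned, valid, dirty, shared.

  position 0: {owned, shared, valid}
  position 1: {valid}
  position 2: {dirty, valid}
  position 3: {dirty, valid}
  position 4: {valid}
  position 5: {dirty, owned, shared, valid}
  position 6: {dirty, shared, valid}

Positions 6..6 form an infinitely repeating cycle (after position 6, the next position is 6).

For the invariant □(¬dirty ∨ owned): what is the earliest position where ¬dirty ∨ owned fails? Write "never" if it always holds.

Check ¬dirty ∨ owned at each position in order: 0 ✓, 1 ✓.
At position 2 the labels are {dirty, valid}, so ¬dirty ∨ owned is false there. This is the first violation.

2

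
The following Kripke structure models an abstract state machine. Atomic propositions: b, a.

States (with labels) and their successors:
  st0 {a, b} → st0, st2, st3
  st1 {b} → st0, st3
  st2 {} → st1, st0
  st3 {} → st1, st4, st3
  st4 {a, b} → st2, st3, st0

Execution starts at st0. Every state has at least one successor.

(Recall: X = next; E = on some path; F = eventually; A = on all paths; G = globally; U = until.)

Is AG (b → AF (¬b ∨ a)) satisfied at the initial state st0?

Holds

States satisfying b → AF (¬b ∨ a): {st0, st1, st2, st3, st4}.
States satisfying AG (b → AF (¬b ∨ a)): {st0, st1, st2, st3, st4}.
Every state reachable from st0 satisfies b → AF (¬b ∨ a).
st0 ∈ Sat(AG (b → AF (¬b ∨ a))).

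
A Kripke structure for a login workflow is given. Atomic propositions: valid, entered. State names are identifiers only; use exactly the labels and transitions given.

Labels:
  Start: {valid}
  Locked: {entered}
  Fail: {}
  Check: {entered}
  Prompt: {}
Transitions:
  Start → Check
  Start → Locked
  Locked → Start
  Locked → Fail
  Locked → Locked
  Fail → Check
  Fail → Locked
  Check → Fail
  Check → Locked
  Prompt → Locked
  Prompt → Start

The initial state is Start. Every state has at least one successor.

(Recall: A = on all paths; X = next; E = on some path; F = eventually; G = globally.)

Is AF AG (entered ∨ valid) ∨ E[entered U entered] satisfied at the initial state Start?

States satisfying AG (entered ∨ valid): ∅.
States satisfying AF AG (entered ∨ valid): ∅.
States satisfying entered: {Locked, Check}.
States satisfying E[entered U entered]: {Locked, Check}.
States satisfying AF AG (entered ∨ valid) ∨ E[entered U entered]: {Locked, Check}.
Start ∉ Sat(AF AG (entered ∨ valid) ∨ E[entered U entered]).

Does not hold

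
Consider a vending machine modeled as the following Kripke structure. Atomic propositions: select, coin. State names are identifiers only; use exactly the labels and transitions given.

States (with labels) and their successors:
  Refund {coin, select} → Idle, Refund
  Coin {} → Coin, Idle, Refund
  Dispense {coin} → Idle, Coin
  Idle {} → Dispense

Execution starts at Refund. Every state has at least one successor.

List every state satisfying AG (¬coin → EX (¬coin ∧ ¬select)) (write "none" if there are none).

none

States satisfying ¬coin → EX (¬coin ∧ ¬select): {Refund, Coin, Dispense}.
States satisfying AG (¬coin → EX (¬coin ∧ ¬select)): ∅.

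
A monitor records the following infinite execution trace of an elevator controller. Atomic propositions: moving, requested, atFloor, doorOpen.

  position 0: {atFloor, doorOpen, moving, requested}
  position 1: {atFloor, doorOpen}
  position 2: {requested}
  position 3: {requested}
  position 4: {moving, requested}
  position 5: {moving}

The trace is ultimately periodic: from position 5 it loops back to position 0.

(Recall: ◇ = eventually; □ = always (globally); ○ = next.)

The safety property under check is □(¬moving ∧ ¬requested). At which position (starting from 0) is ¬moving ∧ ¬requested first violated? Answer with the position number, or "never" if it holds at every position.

0

At position 0 the labels are {atFloor, doorOpen, moving, requested}, so ¬moving ∧ ¬requested is false there. This is the first violation.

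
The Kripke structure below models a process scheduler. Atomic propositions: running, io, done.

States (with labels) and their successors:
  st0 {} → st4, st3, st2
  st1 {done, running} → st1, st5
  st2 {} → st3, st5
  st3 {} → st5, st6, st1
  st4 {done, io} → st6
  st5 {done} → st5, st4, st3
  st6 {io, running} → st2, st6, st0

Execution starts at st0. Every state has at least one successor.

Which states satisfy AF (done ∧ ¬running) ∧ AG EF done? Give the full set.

States satisfying done ∧ ¬running: {st4, st5}.
States satisfying AF (done ∧ ¬running): {st4, st5}.
States satisfying EF done: {st0, st1, st2, st3, st4, st5, st6}.
States satisfying AG EF done: {st0, st1, st2, st3, st4, st5, st6}.
States satisfying AF (done ∧ ¬running) ∧ AG EF done: {st4, st5}.

{st4, st5}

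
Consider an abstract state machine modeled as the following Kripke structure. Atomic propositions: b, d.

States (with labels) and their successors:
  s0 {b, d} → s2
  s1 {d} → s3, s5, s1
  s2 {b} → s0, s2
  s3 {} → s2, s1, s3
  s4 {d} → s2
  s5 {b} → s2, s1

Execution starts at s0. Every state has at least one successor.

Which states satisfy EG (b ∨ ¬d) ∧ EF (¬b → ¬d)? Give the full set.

States satisfying b ∨ ¬d: {s0, s2, s3, s5}.
States satisfying EG (b ∨ ¬d): {s0, s2, s3, s5}.
States satisfying ¬b → ¬d: {s0, s2, s3, s5}.
States satisfying EF (¬b → ¬d): {s0, s1, s2, s3, s4, s5}.
States satisfying EG (b ∨ ¬d) ∧ EF (¬b → ¬d): {s0, s2, s3, s5}.

{s0, s2, s3, s5}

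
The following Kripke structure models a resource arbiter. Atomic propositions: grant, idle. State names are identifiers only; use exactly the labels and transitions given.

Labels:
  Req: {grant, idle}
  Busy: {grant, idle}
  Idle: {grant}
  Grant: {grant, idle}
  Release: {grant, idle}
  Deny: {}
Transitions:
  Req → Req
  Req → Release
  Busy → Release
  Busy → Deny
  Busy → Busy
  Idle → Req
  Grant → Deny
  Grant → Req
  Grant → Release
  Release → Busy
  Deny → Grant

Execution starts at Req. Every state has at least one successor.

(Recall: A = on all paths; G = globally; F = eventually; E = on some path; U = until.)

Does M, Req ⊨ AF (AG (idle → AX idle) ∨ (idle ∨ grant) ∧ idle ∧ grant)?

Satisfied

States satisfying AF (AG (idle → AX idle) ∨ (idle ∨ grant) ∧ idle ∧ grant): {Req, Busy, Idle, Grant, Release, Deny}.
Req ∈ Sat(AF (AG (idle → AX idle) ∨ (idle ∨ grant) ∧ idle ∧ grant)).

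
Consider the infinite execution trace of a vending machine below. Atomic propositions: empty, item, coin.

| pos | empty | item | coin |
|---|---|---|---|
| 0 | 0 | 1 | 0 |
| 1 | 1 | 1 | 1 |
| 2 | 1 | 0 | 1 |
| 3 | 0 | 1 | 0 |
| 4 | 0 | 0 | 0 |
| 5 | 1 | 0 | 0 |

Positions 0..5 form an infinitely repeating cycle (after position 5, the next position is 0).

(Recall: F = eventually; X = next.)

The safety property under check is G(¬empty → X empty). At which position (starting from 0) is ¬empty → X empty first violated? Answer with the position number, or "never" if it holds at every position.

Check ¬empty → X empty at each position in order: 0 ✓, 1 ✓, 2 ✓.
At position 3 the labels are {item} and the next position 4 has {}, so ¬empty → X empty is false there. This is the first violation.

3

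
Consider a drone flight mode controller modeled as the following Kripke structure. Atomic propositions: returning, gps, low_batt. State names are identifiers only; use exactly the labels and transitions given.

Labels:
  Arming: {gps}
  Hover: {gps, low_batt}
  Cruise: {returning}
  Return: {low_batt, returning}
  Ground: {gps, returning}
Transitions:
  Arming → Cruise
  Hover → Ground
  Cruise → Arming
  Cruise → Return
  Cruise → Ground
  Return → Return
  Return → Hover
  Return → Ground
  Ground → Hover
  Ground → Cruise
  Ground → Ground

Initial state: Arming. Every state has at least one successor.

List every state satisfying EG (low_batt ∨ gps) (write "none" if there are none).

{Hover, Return, Ground}

States satisfying low_batt ∨ gps: {Arming, Hover, Return, Ground}.
States satisfying EG (low_batt ∨ gps): {Hover, Return, Ground}.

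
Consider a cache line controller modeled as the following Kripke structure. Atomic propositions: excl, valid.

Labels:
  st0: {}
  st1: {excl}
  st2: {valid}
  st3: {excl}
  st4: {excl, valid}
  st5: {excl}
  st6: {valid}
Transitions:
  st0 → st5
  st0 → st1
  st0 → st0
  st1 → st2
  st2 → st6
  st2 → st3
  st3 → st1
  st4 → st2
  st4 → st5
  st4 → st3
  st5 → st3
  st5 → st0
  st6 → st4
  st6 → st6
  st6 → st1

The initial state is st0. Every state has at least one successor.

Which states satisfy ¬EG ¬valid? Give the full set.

{st1, st2, st3, st4, st6}

States satisfying ¬valid: {st0, st1, st3, st5}.
States satisfying EG ¬valid: {st0, st5}.
States satisfying ¬EG ¬valid: {st1, st2, st3, st4, st6}.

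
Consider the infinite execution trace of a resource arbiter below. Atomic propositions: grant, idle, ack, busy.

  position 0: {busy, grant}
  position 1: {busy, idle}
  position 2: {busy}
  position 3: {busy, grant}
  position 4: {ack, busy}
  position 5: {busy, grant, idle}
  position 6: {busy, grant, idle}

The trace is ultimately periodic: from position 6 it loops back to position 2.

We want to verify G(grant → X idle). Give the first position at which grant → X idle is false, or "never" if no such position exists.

3

Check grant → X idle at each position in order: 0 ✓, 1 ✓, 2 ✓.
At position 3 the labels are {busy, grant} and the next position 4 has {ack, busy}, so grant → X idle is false there. This is the first violation.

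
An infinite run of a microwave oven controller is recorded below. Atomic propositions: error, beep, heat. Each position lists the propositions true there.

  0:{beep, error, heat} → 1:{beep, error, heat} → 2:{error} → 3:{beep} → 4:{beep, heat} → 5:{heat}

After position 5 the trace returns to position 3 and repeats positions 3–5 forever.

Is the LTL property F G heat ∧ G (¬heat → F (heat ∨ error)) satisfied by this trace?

No

G heat is false at every position 0..5, so it never becomes true and F G heat fails.
¬heat → F (heat ∨ error) holds at every position 0..5, and those are all positions ever visited, so G (¬heat → F (heat ∨ error)) holds.
Positions where ¬heat holds: 2, 3.
Check F (heat ∨ error) at each: 2→ok, 3→ok.
At position 0: F G heat is false; G (¬heat → F (heat ∨ error)) is true; so F G heat ∧ G (¬heat → F (heat ∨ error)) is false.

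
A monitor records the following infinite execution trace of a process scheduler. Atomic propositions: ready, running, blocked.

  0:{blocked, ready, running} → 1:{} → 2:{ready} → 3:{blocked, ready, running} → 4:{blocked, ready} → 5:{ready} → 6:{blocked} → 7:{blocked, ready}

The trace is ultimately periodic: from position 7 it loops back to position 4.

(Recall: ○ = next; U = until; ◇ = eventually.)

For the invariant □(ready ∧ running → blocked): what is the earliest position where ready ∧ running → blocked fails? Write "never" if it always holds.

ready ∧ running → blocked holds at every position 0..7, and those are all the positions the trace ever visits, so the invariant □(ready ∧ running → blocked) is never violated.

never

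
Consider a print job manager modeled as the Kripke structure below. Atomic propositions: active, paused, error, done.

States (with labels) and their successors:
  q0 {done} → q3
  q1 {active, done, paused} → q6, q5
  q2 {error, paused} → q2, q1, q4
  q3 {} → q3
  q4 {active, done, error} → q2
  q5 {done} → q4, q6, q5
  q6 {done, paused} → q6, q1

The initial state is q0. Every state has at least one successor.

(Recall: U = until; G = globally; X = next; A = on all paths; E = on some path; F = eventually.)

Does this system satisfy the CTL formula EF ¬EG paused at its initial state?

States satisfying ¬EG paused: {q0, q3, q4, q5}.
States satisfying EF ¬EG paused: {q0, q1, q2, q3, q4, q5, q6}.
Some path from q0 reaches a state where ¬EG paused holds.
q0 ∈ Sat(EF ¬EG paused).

Holds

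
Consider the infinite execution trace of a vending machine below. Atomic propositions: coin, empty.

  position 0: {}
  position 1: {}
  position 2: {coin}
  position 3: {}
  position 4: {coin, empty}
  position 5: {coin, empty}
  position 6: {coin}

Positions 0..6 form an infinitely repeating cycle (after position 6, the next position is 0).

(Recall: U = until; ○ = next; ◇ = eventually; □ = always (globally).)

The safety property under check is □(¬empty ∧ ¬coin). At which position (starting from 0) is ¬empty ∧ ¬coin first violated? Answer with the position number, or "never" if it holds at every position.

Check ¬empty ∧ ¬coin at each position in order: 0 ✓, 1 ✓.
At position 2 the labels are {coin}, so ¬empty ∧ ¬coin is false there. This is the first violation.

2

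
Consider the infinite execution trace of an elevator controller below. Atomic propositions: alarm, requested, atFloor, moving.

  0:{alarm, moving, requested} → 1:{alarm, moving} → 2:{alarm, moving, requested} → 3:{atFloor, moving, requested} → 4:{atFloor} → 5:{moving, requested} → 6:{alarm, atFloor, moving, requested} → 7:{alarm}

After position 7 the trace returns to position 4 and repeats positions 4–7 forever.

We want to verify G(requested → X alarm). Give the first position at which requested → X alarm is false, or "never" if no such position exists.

2

Check requested → X alarm at each position in order: 0 ✓, 1 ✓.
At position 2 the labels are {alarm, moving, requested} and the next position 3 has {atFloor, moving, requested}, so requested → X alarm is false there. This is the first violation.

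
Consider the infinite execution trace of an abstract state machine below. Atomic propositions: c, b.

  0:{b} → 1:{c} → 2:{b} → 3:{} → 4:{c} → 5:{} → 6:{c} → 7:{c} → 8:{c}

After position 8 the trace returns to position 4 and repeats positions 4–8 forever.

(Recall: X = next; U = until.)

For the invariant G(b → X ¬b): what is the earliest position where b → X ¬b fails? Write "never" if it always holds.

never

b → X ¬b holds at every position 0..8, and those are all the positions the trace ever visits, so the invariant G(b → X ¬b) is never violated.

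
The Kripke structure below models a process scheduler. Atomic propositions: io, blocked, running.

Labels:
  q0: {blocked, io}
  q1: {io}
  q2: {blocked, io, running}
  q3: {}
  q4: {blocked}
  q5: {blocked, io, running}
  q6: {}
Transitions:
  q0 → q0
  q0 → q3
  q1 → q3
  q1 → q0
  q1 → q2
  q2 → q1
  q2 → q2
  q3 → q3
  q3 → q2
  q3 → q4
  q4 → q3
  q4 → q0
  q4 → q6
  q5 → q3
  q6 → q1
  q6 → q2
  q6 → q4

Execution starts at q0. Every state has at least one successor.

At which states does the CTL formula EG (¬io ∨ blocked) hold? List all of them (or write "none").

{q0, q2, q3, q4, q5, q6}

States satisfying ¬io ∨ blocked: {q0, q2, q3, q4, q5, q6}.
States satisfying EG (¬io ∨ blocked): {q0, q2, q3, q4, q5, q6}.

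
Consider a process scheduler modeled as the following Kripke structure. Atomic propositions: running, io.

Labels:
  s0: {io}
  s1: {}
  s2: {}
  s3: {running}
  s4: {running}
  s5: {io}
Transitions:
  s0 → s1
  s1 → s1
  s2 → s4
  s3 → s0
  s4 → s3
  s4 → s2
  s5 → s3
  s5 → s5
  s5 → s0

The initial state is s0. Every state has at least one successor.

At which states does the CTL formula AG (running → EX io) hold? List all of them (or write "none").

States satisfying running → EX io: {s0, s1, s2, s3, s5}.
States satisfying AG (running → EX io): {s0, s1, s3, s5}.

{s0, s1, s3, s5}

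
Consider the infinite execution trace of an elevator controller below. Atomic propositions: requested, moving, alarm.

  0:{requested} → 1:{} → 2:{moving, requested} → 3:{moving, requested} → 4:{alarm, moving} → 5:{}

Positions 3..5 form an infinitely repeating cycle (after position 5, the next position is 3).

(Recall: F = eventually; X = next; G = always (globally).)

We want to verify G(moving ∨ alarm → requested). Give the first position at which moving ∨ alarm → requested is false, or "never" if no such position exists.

4

Check moving ∨ alarm → requested at each position in order: 0 ✓, 1 ✓, 2 ✓, 3 ✓.
At position 4 the labels are {alarm, moving}, so moving ∨ alarm → requested is false there. This is the first violation.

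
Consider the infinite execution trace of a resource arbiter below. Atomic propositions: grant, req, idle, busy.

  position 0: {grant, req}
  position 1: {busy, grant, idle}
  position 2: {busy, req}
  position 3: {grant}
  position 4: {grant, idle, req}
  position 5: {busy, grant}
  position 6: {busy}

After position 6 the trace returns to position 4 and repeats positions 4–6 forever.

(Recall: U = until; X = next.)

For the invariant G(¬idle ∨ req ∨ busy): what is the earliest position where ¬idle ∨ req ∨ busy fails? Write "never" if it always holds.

never

¬idle ∨ req ∨ busy holds at every position 0..6, and those are all the positions the trace ever visits, so the invariant G(¬idle ∨ req ∨ busy) is never violated.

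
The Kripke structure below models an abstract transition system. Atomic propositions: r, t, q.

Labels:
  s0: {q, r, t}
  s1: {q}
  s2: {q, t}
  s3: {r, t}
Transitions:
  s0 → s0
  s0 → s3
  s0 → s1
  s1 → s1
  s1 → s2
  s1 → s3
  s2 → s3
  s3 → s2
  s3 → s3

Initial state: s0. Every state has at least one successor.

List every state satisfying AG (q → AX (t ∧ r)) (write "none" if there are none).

States satisfying q → AX (t ∧ r): {s2, s3}.
States satisfying AG (q → AX (t ∧ r)): {s2, s3}.

{s2, s3}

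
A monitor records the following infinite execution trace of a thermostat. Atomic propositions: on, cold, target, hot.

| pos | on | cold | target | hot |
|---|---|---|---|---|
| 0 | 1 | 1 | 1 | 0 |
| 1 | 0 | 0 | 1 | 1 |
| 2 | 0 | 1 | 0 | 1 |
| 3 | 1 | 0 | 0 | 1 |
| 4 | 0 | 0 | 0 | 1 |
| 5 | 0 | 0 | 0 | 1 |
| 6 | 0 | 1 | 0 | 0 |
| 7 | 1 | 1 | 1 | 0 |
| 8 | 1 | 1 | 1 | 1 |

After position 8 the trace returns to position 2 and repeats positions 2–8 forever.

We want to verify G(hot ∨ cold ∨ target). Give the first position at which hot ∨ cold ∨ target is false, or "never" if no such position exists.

never

hot ∨ cold ∨ target holds at every position 0..8, and those are all the positions the trace ever visits, so the invariant G(hot ∨ cold ∨ target) is never violated.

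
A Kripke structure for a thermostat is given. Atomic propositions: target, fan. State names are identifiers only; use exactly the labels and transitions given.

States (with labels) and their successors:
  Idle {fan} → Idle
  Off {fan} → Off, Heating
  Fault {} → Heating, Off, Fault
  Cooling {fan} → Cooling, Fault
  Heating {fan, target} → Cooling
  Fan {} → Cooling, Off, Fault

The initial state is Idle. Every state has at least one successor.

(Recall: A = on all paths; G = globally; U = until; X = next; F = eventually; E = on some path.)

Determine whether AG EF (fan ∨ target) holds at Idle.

Yes

States satisfying EF (fan ∨ target): {Idle, Off, Fault, Cooling, Heating, Fan}.
States satisfying AG EF (fan ∨ target): {Idle, Off, Fault, Cooling, Heating, Fan}.
Every state reachable from Idle satisfies EF (fan ∨ target).
Idle ∈ Sat(AG EF (fan ∨ target)).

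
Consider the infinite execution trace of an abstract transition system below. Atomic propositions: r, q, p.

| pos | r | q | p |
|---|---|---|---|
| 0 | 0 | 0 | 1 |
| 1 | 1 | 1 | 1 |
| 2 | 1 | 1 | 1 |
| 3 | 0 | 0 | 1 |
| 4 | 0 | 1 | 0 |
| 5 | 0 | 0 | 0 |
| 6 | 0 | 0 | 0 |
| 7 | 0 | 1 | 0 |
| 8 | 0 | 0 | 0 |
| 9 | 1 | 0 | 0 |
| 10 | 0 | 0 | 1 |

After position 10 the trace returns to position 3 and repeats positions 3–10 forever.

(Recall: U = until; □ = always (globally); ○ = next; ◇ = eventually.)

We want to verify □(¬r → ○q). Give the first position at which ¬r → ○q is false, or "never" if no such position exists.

4

Check ¬r → ○q at each position in order: 0 ✓, 1 ✓, 2 ✓, 3 ✓.
At position 4 the labels are {q} and the next position 5 has {}, so ¬r → ○q is false there. This is the first violation.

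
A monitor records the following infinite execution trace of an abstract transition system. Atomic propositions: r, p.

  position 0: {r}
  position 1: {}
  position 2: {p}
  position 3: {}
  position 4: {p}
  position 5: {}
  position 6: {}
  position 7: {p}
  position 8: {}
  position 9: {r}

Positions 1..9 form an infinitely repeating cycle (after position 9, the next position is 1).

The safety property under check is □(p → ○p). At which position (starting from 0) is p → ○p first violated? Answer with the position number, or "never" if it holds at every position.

Check p → ○p at each position in order: 0 ✓, 1 ✓.
At position 2 the labels are {p} and the next position 3 has {}, so p → ○p is false there. This is the first violation.

2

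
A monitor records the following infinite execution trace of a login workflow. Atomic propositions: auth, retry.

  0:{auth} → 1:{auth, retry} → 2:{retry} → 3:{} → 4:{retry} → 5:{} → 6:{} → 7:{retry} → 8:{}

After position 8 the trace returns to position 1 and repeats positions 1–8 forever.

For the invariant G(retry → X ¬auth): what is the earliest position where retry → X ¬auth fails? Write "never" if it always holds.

never

retry → X ¬auth holds at every position 0..8, and those are all the positions the trace ever visits, so the invariant G(retry → X ¬auth) is never violated.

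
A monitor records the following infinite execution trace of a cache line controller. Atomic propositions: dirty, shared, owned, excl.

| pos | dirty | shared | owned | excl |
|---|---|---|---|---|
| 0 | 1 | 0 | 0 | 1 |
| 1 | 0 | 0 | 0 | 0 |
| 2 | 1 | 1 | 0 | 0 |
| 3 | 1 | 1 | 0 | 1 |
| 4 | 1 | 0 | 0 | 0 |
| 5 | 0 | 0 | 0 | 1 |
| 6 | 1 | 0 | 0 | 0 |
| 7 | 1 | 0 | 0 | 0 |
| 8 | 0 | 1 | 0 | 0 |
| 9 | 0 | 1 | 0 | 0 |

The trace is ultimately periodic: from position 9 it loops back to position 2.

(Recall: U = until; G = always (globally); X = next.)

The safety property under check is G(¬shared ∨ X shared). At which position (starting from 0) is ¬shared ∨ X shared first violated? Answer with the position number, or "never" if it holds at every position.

Check ¬shared ∨ X shared at each position in order: 0 ✓, 1 ✓, 2 ✓.
At position 3 the labels are {dirty, excl, shared} and the next position 4 has {dirty}, so ¬shared ∨ X shared is false there. This is the first violation.

3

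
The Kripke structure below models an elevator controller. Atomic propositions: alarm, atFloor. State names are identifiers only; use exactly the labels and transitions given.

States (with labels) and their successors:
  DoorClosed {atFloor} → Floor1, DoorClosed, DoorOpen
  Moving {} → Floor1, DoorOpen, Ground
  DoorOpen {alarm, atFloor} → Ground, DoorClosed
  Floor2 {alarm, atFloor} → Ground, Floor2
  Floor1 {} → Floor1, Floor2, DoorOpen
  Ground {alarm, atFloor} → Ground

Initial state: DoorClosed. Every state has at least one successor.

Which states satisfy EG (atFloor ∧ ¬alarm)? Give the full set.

States satisfying atFloor ∧ ¬alarm: {DoorClosed}.
States satisfying EG (atFloor ∧ ¬alarm): {DoorClosed}.

{DoorClosed}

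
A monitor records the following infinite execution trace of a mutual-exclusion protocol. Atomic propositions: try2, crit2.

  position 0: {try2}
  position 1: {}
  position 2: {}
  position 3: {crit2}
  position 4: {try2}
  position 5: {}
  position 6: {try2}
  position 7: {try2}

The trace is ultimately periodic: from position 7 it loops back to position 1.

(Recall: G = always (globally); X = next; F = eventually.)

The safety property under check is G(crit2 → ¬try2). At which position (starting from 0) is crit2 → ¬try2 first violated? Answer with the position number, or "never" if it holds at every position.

never

crit2 → ¬try2 holds at every position 0..7, and those are all the positions the trace ever visits, so the invariant G(crit2 → ¬try2) is never violated.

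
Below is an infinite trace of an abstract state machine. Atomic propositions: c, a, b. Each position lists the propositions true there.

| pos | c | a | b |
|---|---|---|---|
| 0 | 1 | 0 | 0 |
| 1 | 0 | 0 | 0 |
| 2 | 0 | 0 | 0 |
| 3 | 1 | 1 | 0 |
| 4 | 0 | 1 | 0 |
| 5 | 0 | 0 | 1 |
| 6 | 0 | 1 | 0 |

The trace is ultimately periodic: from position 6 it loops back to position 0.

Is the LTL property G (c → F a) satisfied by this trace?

c → F a holds at every position 0..6, and those are all positions ever visited, so G (c → F a) holds.
Positions where c holds: 0, 3.
Check F a at each: 0→ok, 3→ok.

Satisfied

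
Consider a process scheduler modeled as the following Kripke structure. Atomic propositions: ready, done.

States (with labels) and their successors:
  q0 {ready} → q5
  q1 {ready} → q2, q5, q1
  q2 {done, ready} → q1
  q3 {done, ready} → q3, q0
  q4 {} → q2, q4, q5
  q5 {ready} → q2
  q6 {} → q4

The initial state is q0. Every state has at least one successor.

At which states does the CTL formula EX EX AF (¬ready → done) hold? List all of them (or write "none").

States satisfying EX AF (¬ready → done): {q0, q1, q2, q3, q4, q5}.
States satisfying EX EX AF (¬ready → done): {q0, q1, q2, q3, q4, q5, q6}.

{q0, q1, q2, q3, q4, q5, q6}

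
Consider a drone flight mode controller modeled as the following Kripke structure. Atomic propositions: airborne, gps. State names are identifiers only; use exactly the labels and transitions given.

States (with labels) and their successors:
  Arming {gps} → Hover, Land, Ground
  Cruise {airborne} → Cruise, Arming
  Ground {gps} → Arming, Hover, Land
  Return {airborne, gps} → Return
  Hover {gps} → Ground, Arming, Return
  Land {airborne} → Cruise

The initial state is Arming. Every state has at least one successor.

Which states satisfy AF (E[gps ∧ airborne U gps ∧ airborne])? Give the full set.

States satisfying E[gps ∧ airborne U gps ∧ airborne]: {Return}.
States satisfying AF (E[gps ∧ airborne U gps ∧ airborne]): {Return}.

{Return}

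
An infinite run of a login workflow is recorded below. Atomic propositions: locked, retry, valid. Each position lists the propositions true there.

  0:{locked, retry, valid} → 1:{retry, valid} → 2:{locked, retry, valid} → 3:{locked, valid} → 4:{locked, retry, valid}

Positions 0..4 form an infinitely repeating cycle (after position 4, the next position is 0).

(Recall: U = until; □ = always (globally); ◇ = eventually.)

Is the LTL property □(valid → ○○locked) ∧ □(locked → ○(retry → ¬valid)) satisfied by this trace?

Violated

valid → ○○locked must hold at every position from 0 onward. It fails at position 4, so □(valid → ○○locked) is false.
Positions where valid holds: 0, 1, 2, 3, 4.
Check ○○locked at each: 0→ok, 1→ok, 2→ok, 3→ok, 4→fails.
locked → ○(retry → ¬valid) must hold at every position from 0 onward. It fails at position 0, so □(locked → ○(retry → ¬valid)) is false.
Positions where locked holds: 0, 2, 3, 4.
Check ○(retry → ¬valid) at each: 0→fails, 2→ok, 3→fails, 4→fails.
At position 0: □(valid → ○○locked) is false; □(locked → ○(retry → ¬valid)) is false; so □(valid → ○○locked) ∧ □(locked → ○(retry → ¬valid)) is false.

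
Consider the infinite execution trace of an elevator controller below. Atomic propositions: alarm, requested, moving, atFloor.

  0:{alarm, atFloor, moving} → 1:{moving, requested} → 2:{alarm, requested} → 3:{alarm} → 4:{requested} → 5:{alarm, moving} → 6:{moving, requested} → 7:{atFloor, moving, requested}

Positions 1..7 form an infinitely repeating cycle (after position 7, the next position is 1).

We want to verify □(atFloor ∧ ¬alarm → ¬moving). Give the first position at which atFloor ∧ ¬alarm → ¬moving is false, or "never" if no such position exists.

Check atFloor ∧ ¬alarm → ¬moving at each position in order: 0 ✓, 1 ✓, 2 ✓, 3 ✓, 4 ✓, 5 ✓, 6 ✓.
At position 7 the labels are {atFloor, moving, requested}, so atFloor ∧ ¬alarm → ¬moving is false there. This is the first violation.

7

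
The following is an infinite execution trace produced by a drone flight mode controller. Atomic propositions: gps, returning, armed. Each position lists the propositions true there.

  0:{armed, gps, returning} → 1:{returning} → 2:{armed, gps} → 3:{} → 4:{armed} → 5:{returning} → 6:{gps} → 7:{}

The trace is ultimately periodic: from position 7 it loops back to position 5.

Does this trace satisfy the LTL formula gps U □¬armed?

Walking from position 0: at position 1, □¬armed has not yet held and gps fails, so gps U □¬armed is false.

Does not hold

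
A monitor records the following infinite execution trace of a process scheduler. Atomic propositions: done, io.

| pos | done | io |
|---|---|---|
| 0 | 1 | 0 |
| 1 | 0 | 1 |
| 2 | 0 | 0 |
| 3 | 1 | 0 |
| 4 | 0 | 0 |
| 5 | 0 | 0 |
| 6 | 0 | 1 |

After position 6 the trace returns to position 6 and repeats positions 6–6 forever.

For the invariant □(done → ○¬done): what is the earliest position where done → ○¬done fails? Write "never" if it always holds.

never

done → ○¬done holds at every position 0..6, and those are all the positions the trace ever visits, so the invariant □(done → ○¬done) is never violated.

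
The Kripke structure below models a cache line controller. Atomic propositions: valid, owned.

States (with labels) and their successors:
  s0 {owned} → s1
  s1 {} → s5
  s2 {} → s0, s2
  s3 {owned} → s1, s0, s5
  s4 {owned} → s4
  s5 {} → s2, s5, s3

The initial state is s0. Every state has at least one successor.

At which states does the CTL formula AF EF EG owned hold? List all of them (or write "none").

{s4}

States satisfying EF EG owned: {s4}.
States satisfying AF EF EG owned: {s4}.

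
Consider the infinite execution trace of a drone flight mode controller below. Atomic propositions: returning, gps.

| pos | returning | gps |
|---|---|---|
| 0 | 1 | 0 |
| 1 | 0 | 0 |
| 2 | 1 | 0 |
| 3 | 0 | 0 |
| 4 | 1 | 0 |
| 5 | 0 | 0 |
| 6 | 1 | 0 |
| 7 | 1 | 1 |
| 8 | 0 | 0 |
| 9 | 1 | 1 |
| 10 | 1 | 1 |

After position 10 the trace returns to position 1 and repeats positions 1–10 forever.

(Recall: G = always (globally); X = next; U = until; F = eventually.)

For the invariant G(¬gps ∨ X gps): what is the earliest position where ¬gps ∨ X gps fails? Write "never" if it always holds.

7

Check ¬gps ∨ X gps at each position in order: 0 ✓, 1 ✓, 2 ✓, 3 ✓, 4 ✓, 5 ✓, 6 ✓.
At position 7 the labels are {gps, returning} and the next position 8 has {}, so ¬gps ∨ X gps is false there. This is the first violation.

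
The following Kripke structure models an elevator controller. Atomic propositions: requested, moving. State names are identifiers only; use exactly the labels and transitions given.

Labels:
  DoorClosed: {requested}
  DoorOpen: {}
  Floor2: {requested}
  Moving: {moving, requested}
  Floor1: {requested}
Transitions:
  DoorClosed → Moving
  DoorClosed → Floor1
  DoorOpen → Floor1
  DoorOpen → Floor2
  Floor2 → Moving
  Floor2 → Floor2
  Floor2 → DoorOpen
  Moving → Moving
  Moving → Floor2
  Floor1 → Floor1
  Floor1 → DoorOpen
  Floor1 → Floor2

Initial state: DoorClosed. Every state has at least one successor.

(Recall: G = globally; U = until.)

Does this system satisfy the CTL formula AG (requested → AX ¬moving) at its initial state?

States satisfying requested → AX ¬moving: {DoorOpen, Floor1}.
States satisfying AG (requested → AX ¬moving): ∅.
DoorClosed is reachable from DoorClosed and violates requested → AX ¬moving, so AG fails at DoorClosed.
DoorClosed ∉ Sat(AG (requested → AX ¬moving)).

Violated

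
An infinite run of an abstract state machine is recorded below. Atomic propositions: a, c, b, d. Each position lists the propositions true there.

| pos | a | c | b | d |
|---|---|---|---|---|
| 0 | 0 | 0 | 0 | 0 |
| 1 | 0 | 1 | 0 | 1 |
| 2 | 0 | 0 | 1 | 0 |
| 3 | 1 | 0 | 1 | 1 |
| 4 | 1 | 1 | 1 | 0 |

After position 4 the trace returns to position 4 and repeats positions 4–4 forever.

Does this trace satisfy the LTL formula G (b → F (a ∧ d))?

Does not hold

b → F (a ∧ d) must hold at every position from 0 onward. It fails at position 4, so G (b → F (a ∧ d)) is false.
Positions where b holds: 2, 3, 4.
Check F (a ∧ d) at each: 2→ok, 3→ok, 4→fails.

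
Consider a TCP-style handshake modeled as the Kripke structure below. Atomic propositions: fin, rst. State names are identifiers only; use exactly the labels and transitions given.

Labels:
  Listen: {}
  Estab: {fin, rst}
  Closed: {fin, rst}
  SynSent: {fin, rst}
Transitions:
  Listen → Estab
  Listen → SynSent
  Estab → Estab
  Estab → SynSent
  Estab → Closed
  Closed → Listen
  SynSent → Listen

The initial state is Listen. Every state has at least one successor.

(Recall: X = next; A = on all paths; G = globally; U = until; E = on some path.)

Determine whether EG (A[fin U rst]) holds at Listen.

States satisfying A[fin U rst]: {Estab, Closed, SynSent}.
States satisfying EG (A[fin U rst]): {Estab}.
No suitable path/successor from Listen witnesses the formula.
Listen ∉ Sat(EG (A[fin U rst])).

Does not hold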